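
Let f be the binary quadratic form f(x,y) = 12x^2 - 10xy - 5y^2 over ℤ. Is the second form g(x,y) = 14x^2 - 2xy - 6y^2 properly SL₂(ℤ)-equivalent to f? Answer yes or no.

D₁ = 340, D₂ = 340
river cycle of f (length 14): (-5, 10, 12), (12, 14, -3), (-3, 16, 7), (7, 12, -7), (-7, 16, 3), (3, 14, -12), (-12, 10, 5), (5, 10, -12), (-12, 14, 3), (3, 16, -7), … (4 more)
river cycle of g (length 6): (-6, 14, 6), (6, 10, -10), (-10, 10, 6), (6, 14, -6), (-6, 10, 10), (10, 10, -6)
cycles differ ⇒ inequivalent

no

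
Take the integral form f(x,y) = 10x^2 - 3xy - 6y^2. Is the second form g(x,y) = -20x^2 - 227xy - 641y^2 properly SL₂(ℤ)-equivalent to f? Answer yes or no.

D₁ = 249, D₂ = 249
river cycle of f (length 16): (-6, 15, 1), (1, 15, -6), (-6, 9, 7), (7, 5, -8), (-8, 11, 4), (4, 13, -5), (-5, 7, 10), (10, 13, -2), (-2, 15, 3), (3, 15, -2), … (6 more)
river cycle of g (length 16): (1, 15, -6), (-6, 9, 7), (7, 5, -8), (-8, 11, 4), (4, 13, -5), (-5, 7, 10), (10, 13, -2), (-2, 15, 3), (3, 15, -2), (-2, 13, 10), … (6 more)
cycles coincide ⇒ equivalent

yes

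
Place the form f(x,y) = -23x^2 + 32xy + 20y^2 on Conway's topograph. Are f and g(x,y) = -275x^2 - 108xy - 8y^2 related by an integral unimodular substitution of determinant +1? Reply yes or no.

D₁ = 2864, D₂ = 2864
river cycle of f (length 28): (20, 48, -7), (-7, 50, 13), (13, 28, -40), (-40, 52, 1), (1, 52, -40), (-40, 28, 13), (13, 50, -7), (-7, 48, 20), (20, 32, -23), (-23, 14, 29), … (18 more)
river cycle of g (length 28): (-8, 44, 29), (29, 14, -23), (-23, 32, 20), (20, 48, -7), (-7, 50, 13), (13, 28, -40), (-40, 52, 1), (1, 52, -40), (-40, 28, 13), (13, 50, -7), … (18 more)
cycles coincide ⇒ equivalent

yes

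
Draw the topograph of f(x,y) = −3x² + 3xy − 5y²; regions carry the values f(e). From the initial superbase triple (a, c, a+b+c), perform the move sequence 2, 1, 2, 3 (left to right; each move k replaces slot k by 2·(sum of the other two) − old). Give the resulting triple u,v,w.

start (-3,-5,-5) = (f(1,0),f(0,1),f(1,1))
replace slot 2: 2·((-3)+(-5)) − (-5) = -11 → (-3,-11,-5)
replace slot 1: 2·((-11)+(-5)) − (-3) = -29 → (-29,-11,-5)
replace slot 2: 2·((-29)+(-5)) − (-11) = -57 → (-29,-57,-5)
replace slot 3: 2·((-29)+(-57)) − (-5) = -167 → (-29,-57,-167)

-29,-57,-167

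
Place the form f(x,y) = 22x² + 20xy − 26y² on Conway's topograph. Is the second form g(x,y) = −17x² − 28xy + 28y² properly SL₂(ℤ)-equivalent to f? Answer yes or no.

D₁ = 2688, D₂ = 2688
river cycle of f (length 6): (-26, 32, 16), (16, 32, -26), (-26, 20, 22), (22, 24, -24), (-24, 24, 22), (22, 20, -26)
river cycle of g (length 8): (28, 28, -17), (-17, 40, 16), (16, 24, -33), (-33, 42, 7), (7, 42, -33), (-33, 24, 16), (16, 40, -17), (-17, 28, 28)
cycles differ ⇒ inequivalent

no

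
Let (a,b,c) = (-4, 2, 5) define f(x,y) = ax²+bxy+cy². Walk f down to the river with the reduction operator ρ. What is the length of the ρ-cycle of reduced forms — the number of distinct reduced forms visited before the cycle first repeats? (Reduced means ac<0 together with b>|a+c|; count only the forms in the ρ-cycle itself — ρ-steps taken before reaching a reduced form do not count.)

D = 84, ⌊√D⌋ = 9
river: ρ → (5,8,-1)
river: ρ → (-1,8,5)
river: ρ → (5,2,-4)
river: ρ → (-4,6,3)
river: ρ → (3,6,-4)
river: ρ → (-4,2,5)
ρ-cycle length = 6 (tail of 0 descent steps not counted)

6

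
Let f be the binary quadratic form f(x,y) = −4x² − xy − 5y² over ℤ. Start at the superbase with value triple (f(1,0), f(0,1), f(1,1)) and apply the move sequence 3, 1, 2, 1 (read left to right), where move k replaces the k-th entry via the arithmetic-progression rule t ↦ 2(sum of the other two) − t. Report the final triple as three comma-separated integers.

start (-4,-5,-10) = (f(1,0),f(0,1),f(1,1))
replace slot 3: 2·((-4)+(-5)) − (-10) = -8 → (-4,-5,-8)
replace slot 1: 2·((-5)+(-8)) − (-4) = -22 → (-22,-5,-8)
replace slot 2: 2·((-22)+(-8)) − (-5) = -55 → (-22,-55,-8)
replace slot 1: 2·((-55)+(-8)) − (-22) = -104 → (-104,-55,-8)

-104,-55,-8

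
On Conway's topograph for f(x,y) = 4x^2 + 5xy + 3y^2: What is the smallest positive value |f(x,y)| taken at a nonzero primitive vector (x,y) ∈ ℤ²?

translate: b→-3 (≡5 mod 8), so (4,5,3)→(4,-3,2)
flip: (4,-3,2)→(2,3,4)
translate: b→-1 (≡3 mod 4), so (2,3,4)→(2,-1,3)
reduced (well bottom): (2,-1,3) with a≤c, −a<b≤a
well minimum = a = 2

2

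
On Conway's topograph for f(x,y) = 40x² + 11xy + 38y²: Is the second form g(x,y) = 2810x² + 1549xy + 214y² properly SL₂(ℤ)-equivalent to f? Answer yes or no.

D₁ = -5959, D₂ = -5959
f: flip: (40,11,38)→(38,-11,40)
f: reduced (well bottom): (38,-11,40) with a≤c, −a<b≤a
g: flip: (2810,1549,214)→(214,-1549,2810)
g: translate: b→163 (≡-1549 mod 428), so (214,-1549,2810)→(214,163,38)
g: flip: (214,163,38)→(38,-163,214)
g: translate: b→-11 (≡-163 mod 76), so (38,-163,214)→(38,-11,40)
g: reduced (well bottom): (38,-11,40) with a≤c, −a<b≤a
reduced forms (38, -11, 40) vs (38, -11, 40) ⇒ equivalent

yes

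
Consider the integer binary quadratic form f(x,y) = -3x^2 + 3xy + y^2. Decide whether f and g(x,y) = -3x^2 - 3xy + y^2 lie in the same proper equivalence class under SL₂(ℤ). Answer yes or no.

D₁ = 21, D₂ = 21
river cycle of f (length 2): (1, 3, -3), (-3, 3, 1)
river cycle of g (length 2): (1, 3, -3), (-3, 3, 1)
cycles coincide ⇒ equivalent

yes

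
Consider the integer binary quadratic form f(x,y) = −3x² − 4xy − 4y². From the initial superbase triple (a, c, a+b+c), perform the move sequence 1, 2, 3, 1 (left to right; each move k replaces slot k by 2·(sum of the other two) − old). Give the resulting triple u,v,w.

start (-3,-4,-11) = (f(1,0),f(0,1),f(1,1))
replace slot 1: 2·((-4)+(-11)) − (-3) = -27 → (-27,-4,-11)
replace slot 2: 2·((-27)+(-11)) − (-4) = -72 → (-27,-72,-11)
replace slot 3: 2·((-27)+(-72)) − (-11) = -187 → (-27,-72,-187)
replace slot 1: 2·((-72)+(-187)) − (-27) = -491 → (-491,-72,-187)

-491,-72,-187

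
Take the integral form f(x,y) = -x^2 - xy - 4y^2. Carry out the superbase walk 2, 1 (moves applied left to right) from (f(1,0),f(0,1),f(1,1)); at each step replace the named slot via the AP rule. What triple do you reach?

start (-1,-4,-6) = (f(1,0),f(0,1),f(1,1))
replace slot 2: 2·((-1)+(-6)) − (-4) = -10 → (-1,-10,-6)
replace slot 1: 2·((-10)+(-6)) − (-1) = -31 → (-31,-10,-6)

-31,-10,-6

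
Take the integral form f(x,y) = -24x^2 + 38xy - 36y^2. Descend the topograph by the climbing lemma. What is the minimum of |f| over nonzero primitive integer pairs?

translate: b→10 (≡-38 mod 48), so (24,-38,36)→(24,10,22)
flip: (24,10,22)→(22,-10,24)
reduced (well bottom): (22,-10,24) with a≤c, −a<b≤a
well minimum |f| = |-22| = 22 (negative-definite)

22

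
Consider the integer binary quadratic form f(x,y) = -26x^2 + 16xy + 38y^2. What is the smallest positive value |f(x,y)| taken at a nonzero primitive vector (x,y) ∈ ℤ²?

river: ρ → (38,60,-4)
river: ρ → (-4,60,38)
river: ρ → (38,16,-26)
river: ρ → (-26,36,28)
river: ρ → (28,20,-34)
river: ρ → (-34,48,14)
river: ρ → (14,64,-2)
river: ρ → (-2,64,14)
river: ρ → (14,48,-34)
river: ρ → (-34,20,28)
river: ρ → (28,36,-26)
river: ρ → (-26,16,38)
closes: descent 0, river 12
min |a| on river = 2

2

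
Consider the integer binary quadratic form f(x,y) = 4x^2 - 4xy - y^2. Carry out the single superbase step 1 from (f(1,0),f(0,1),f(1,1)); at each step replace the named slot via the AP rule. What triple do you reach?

start (4,-1,-1) = (f(1,0),f(0,1),f(1,1))
replace slot 1: 2·((-1)+(-1)) − 4 = -8 → (-8,-1,-1)

-8,-1,-1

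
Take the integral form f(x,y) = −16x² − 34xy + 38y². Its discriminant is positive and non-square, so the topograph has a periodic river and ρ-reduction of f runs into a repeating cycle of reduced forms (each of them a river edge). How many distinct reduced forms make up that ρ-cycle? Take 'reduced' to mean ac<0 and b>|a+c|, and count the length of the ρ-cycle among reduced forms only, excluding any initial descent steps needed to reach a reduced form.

D = 3588, ⌊√D⌋ = 59
descent: ρ → (38,34,-16)  [lands on river]
river: ρ → (-16,30,42)
river: ρ → (42,54,-4)
river: ρ → (-4,58,14)
river: ρ → (14,54,-12)
river: ρ → (-12,42,38)
ρ-cycle length = 6 (tail of 1 descent step not counted)

6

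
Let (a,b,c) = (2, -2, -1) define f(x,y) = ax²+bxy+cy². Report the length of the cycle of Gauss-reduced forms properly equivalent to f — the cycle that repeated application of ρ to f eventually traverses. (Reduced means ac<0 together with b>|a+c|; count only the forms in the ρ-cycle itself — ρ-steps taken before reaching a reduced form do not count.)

D = 12, ⌊√D⌋ = 3
descent: ρ → (-1,2,2)  [lands on river]
river: ρ → (2,2,-1)
ρ-cycle length = 2 (tail of 1 descent step not counted)

2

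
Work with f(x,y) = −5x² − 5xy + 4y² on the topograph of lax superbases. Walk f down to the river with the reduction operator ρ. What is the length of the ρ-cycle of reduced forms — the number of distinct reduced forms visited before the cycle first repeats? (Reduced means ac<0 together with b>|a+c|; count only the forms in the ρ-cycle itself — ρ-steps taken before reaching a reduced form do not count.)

D = 105, ⌊√D⌋ = 10
descent: ρ → (4,5,-5)  [lands on river]
river: ρ → (-5,5,4)
river: ρ → (4,3,-6)
river: ρ → (-6,9,1)
river: ρ → (1,9,-6)
river: ρ → (-6,3,4)
ρ-cycle length = 6 (tail of 1 descent step not counted)

6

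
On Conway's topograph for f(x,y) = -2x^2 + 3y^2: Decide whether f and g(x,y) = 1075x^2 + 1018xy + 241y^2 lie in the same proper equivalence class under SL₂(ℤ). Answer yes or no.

D₁ = 24, D₂ = 24
river cycle of f (length 2): (-2, 4, 1), (1, 4, -2)
river cycle of g (length 2): (-2, 4, 1), (1, 4, -2)
cycles coincide ⇒ equivalent

yes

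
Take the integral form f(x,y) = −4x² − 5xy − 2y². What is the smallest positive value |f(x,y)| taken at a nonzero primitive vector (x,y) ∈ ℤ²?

translate: b→-3 (≡5 mod 8), so (4,5,2)→(4,-3,1)
flip: (4,-3,1)→(1,3,4)
translate: b→1 (≡3 mod 2), so (1,3,4)→(1,1,2)
reduced (well bottom): (1,1,2) with a≤c, −a<b≤a
well minimum |f| = |-1| = 1 (negative-definite)

1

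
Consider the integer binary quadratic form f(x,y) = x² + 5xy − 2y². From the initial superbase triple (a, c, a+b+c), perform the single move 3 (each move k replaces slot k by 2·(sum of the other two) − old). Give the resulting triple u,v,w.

start (1,-2,4) = (f(1,0),f(0,1),f(1,1))
replace slot 3: 2·(1+(-2)) − 4 = -6 → (1,-2,-6)

1,-2,-6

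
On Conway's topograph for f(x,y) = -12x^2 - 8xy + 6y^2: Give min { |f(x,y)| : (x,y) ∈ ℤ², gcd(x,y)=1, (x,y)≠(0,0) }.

descent: ρ → (6,8,-12)  [lands on river]
river: ρ → (-12,16,2)
river: ρ → (2,16,-12)
river: ρ → (-12,8,6)
river: ρ → (6,16,-4)
river: ρ → (-4,16,6)
closes: descent 1, river 6
min |a| on river = 2

2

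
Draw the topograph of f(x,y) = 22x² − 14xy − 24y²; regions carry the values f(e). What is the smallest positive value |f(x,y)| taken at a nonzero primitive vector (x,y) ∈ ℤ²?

descent: ρ → (-24,14,22)  [lands on river]
river: ρ → (22,30,-16)
river: ρ → (-16,34,18)
river: ρ → (18,38,-12)
river: ρ → (-12,34,24)
river: ρ → (24,14,-22)
river: ρ → (-22,30,16)
river: ρ → (16,34,-18)
river: ρ → (-18,38,12)
river: ρ → (12,34,-24)
closes: descent 1, river 10
min |a| on river = 12

12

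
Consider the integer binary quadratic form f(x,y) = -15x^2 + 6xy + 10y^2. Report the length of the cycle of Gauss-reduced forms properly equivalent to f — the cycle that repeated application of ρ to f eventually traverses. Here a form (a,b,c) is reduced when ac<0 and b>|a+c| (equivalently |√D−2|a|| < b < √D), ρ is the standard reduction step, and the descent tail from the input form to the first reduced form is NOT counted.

D = 636, ⌊√D⌋ = 25
river: ρ → (10,14,-11)
river: ρ → (-11,8,13)
river: ρ → (13,18,-6)
river: ρ → (-6,18,13)
river: ρ → (13,8,-11)
river: ρ → (-11,14,10)
river: ρ → (10,6,-15)
river: ρ → (-15,24,1)
river: ρ → (1,24,-15)
river: ρ → (-15,6,10)
ρ-cycle length = 10 (tail of 0 descent steps not counted)

10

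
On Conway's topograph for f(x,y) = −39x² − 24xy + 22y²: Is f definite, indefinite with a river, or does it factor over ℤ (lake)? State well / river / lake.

D = b²−4ac = (-24)² − 4·(-39)·22 = 4008
D > 0 non-square ⇒ indefinite ⇒ periodic river

river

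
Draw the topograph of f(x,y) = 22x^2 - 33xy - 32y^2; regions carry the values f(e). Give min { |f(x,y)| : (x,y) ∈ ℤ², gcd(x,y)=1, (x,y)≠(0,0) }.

descent: ρ → (-32,33,22)  [lands on river]
river: ρ → (22,55,-10)
river: ρ → (-10,45,47)
river: ρ → (47,49,-8)
river: ρ → (-8,47,53)
river: ρ → (53,59,-2)
river: ρ → (-2,61,23)
river: ρ → (23,31,-32)
closes: descent 1, river 8
min |a| on river = 2

2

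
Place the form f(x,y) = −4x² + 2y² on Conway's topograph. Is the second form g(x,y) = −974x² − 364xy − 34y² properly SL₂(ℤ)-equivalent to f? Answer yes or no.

D₁ = 32, D₂ = 32
river cycle of f (length 2): (2, 4, -2), (-2, 4, 2)
river cycle of g (length 2): (2, 4, -2), (-2, 4, 2)
cycles coincide ⇒ equivalent

yes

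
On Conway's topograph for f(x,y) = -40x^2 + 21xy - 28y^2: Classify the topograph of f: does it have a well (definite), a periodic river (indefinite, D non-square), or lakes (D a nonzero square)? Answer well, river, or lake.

D = b²−4ac = 21² − 4·(-40)·(-28) = -4039
D < 0 ⇒ definite ⇒ every region one sign ⇒ single well

well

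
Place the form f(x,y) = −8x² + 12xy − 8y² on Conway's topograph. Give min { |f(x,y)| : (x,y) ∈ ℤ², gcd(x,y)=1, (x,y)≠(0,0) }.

translate: b→4 (≡-12 mod 16), so (8,-12,8)→(8,4,4)
flip: (8,4,4)→(4,-4,8)
translate: b→4 (≡-4 mod 8), so (4,-4,8)→(4,4,8)
reduced (well bottom): (4,4,8) with a≤c, −a<b≤a
well minimum |f| = |-4| = 4 (negative-definite)

4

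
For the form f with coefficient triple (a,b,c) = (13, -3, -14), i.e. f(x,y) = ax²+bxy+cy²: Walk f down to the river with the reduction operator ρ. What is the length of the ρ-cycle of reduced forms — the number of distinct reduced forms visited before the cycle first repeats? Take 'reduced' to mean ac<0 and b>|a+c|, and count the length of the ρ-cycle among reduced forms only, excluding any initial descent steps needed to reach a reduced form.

D = 737, ⌊√D⌋ = 27
descent: ρ → (-14,3,13)  [lands on river]
river: ρ → (13,23,-4)
river: ρ → (-4,25,7)
river: ρ → (7,17,-16)
river: ρ → (-16,15,8)
river: ρ → (8,17,-14)
river: ρ → (-14,11,11)
river: ρ → (11,11,-14)
river: ρ → (-14,17,8)
river: ρ → (8,15,-16)
river: ρ → (-16,17,7)
river: ρ → (7,25,-4)
river: ρ → (-4,23,13)
river: ρ → (13,3,-14)
river: ρ → (-14,25,2)
river: ρ → (2,27,-1)
river: ρ → (-1,27,2)
river: ρ → (2,25,-14)
ρ-cycle length = 18 (tail of 1 descent step not counted)

18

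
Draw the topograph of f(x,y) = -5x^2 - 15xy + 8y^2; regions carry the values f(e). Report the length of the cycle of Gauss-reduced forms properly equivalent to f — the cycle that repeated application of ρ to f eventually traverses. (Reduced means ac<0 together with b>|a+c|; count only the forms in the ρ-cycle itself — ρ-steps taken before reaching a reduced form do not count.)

D = 385, ⌊√D⌋ = 19
descent: ρ → (8,15,-5)  [lands on river]
river: ρ → (-5,15,8)
river: ρ → (8,17,-3)
river: ρ → (-3,19,2)
river: ρ → (2,17,-12)
river: ρ → (-12,7,7)
river: ρ → (7,7,-12)
river: ρ → (-12,17,2)
river: ρ → (2,19,-3)
river: ρ → (-3,17,8)
ρ-cycle length = 10 (tail of 1 descent step not counted)

10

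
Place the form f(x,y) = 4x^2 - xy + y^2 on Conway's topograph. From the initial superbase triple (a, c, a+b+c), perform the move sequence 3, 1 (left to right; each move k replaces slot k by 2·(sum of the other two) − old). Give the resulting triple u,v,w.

start (4,1,4) = (f(1,0),f(0,1),f(1,1))
replace slot 3: 2·(4+1) − 4 = 6 → (4,1,6)
replace slot 1: 2·(1+6) − 4 = 10 → (10,1,6)

10,1,6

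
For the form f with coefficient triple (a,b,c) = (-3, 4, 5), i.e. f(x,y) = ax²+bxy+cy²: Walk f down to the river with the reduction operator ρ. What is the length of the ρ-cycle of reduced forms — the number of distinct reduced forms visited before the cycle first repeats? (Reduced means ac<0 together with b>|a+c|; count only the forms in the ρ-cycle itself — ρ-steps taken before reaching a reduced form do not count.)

D = 76, ⌊√D⌋ = 8
river: ρ → (5,6,-2)
river: ρ → (-2,6,5)
river: ρ → (5,4,-3)
river: ρ → (-3,8,1)
river: ρ → (1,8,-3)
river: ρ → (-3,4,5)
ρ-cycle length = 6 (tail of 0 descent steps not counted)

6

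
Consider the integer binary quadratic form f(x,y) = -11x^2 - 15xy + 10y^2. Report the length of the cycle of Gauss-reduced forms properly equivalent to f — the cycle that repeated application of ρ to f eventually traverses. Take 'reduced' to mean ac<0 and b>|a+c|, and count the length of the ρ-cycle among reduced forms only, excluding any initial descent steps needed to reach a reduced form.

D = 665, ⌊√D⌋ = 25
descent: ρ → (10,15,-11)  [lands on river]
river: ρ → (-11,7,14)
river: ρ → (14,21,-4)
river: ρ → (-4,19,19)
river: ρ → (19,19,-4)
river: ρ → (-4,21,14)
river: ρ → (14,7,-11)
river: ρ → (-11,15,10)
river: ρ → (10,25,-1)
river: ρ → (-1,25,10)
ρ-cycle length = 10 (tail of 1 descent step not counted)

10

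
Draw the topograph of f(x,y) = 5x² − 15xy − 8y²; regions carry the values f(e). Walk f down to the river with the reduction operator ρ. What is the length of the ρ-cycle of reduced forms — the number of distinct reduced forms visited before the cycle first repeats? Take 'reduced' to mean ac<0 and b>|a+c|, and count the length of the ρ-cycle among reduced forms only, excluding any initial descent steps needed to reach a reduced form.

D = 385, ⌊√D⌋ = 19
descent: ρ → (-8,15,5)  [lands on river]
river: ρ → (5,15,-8)
river: ρ → (-8,17,3)
river: ρ → (3,19,-2)
river: ρ → (-2,17,12)
river: ρ → (12,7,-7)
river: ρ → (-7,7,12)
river: ρ → (12,17,-2)
river: ρ → (-2,19,3)
river: ρ → (3,17,-8)
ρ-cycle length = 10 (tail of 1 descent step not counted)

10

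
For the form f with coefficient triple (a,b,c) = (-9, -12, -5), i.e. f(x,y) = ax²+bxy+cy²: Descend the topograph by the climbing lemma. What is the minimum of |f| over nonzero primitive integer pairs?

translate: b→-6 (≡12 mod 18), so (9,12,5)→(9,-6,2)
flip: (9,-6,2)→(2,6,9)
translate: b→2 (≡6 mod 4), so (2,6,9)→(2,2,5)
reduced (well bottom): (2,2,5) with a≤c, −a<b≤a
well minimum |f| = |-2| = 2 (negative-definite)

2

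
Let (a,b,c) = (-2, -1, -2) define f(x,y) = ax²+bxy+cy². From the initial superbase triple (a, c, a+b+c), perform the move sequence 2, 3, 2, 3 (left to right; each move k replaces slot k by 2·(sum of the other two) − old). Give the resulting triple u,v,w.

start (-2,-2,-5) = (f(1,0),f(0,1),f(1,1))
replace slot 2: 2·((-2)+(-5)) − (-2) = -12 → (-2,-12,-5)
replace slot 3: 2·((-2)+(-12)) − (-5) = -23 → (-2,-12,-23)
replace slot 2: 2·((-2)+(-23)) − (-12) = -38 → (-2,-38,-23)
replace slot 3: 2·((-2)+(-38)) − (-23) = -57 → (-2,-38,-57)

-2,-38,-57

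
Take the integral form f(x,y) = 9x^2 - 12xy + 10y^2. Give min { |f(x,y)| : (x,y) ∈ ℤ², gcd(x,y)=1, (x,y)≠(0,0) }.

translate: b→6 (≡-12 mod 18), so (9,-12,10)→(9,6,7)
flip: (9,6,7)→(7,-6,9)
reduced (well bottom): (7,-6,9) with a≤c, −a<b≤a
well minimum = a = 7

7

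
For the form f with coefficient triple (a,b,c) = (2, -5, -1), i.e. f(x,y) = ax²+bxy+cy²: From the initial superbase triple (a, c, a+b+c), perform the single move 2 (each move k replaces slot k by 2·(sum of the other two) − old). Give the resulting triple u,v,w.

start (2,-1,-4) = (f(1,0),f(0,1),f(1,1))
replace slot 2: 2·(2+(-4)) − (-1) = -3 → (2,-3,-4)

2,-3,-4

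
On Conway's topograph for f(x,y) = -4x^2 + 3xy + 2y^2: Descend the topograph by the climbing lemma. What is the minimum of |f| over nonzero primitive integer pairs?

river: ρ → (2,5,-2)
river: ρ → (-2,3,4)
river: ρ → (4,5,-1)
river: ρ → (-1,5,4)
river: ρ → (4,3,-2)
river: ρ → (-2,5,2)
river: ρ → (2,3,-4)
river: ρ → (-4,5,1)
river: ρ → (1,5,-4)
river: ρ → (-4,3,2)
closes: descent 0, river 10
min |a| on river = 1

1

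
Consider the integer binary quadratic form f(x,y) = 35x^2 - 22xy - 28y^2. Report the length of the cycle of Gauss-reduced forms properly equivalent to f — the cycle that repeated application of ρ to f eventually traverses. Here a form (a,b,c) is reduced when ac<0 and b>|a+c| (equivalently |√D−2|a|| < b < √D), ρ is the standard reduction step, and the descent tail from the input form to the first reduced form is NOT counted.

D = 4404, ⌊√D⌋ = 66
descent: ρ → (-28,22,35)  [lands on river]
river: ρ → (35,48,-15)
river: ρ → (-15,42,44)
river: ρ → (44,46,-13)
river: ρ → (-13,58,20)
river: ρ → (20,62,-7)
river: ρ → (-7,64,11)
river: ρ → (11,46,-52)
river: ρ → (-52,58,5)
river: ρ → (5,62,-28)
river: ρ → (-28,50,17)
river: ρ → (17,52,-25)
river: ρ → (-25,48,21)
river: ρ → (21,36,-37)
river: ρ → (-37,38,20)
river: ρ → (20,42,-33)
river: ρ → (-33,24,29)
river: ρ → (29,34,-28)
ρ-cycle length = 18 (tail of 1 descent step not counted)

18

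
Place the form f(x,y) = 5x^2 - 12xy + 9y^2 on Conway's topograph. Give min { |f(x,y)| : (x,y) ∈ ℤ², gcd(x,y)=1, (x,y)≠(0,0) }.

translate: b→-2 (≡-12 mod 10), so (5,-12,9)→(5,-2,2)
flip: (5,-2,2)→(2,2,5)
reduced (well bottom): (2,2,5) with a≤c, −a<b≤a
well minimum = a = 2

2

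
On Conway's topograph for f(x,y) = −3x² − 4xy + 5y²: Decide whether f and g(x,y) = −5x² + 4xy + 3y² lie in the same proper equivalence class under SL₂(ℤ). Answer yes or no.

D₁ = 76, D₂ = 76
river cycle of f (length 6): (5, 4, -3), (-3, 8, 1), (1, 8, -3), (-3, 4, 5), (5, 6, -2), (-2, 6, 5)
river cycle of g (length 6): (3, 8, -1), (-1, 8, 3), (3, 4, -5), (-5, 6, 2), (2, 6, -5), (-5, 4, 3)
cycles differ ⇒ inequivalent

no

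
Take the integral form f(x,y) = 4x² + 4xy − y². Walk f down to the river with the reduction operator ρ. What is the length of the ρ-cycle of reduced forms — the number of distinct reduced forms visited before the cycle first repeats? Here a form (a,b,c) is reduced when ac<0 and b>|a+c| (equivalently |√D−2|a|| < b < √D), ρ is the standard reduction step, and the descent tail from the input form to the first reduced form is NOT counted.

D = 32, ⌊√D⌋ = 5
river: ρ → (-1,4,4)
river: ρ → (4,4,-1)
ρ-cycle length = 2 (tail of 0 descent steps not counted)

2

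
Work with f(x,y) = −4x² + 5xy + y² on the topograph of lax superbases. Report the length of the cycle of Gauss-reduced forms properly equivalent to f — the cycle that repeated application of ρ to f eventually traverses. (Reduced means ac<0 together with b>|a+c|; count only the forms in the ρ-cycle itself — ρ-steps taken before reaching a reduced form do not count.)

D = 41, ⌊√D⌋ = 6
river: ρ → (1,5,-4)
river: ρ → (-4,3,2)
river: ρ → (2,5,-2)
river: ρ → (-2,3,4)
river: ρ → (4,5,-1)
river: ρ → (-1,5,4)
river: ρ → (4,3,-2)
river: ρ → (-2,5,2)
river: ρ → (2,3,-4)
river: ρ → (-4,5,1)
ρ-cycle length = 10 (tail of 0 descent steps not counted)

10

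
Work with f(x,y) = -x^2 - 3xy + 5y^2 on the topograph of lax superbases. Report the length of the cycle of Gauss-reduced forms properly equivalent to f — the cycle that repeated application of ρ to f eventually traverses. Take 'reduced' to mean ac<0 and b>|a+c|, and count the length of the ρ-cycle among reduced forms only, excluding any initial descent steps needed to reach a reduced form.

D = 29, ⌊√D⌋ = 5
descent: ρ → (5,3,-1)
descent: ρ → (-1,5,1)  [lands on river]
river: ρ → (1,5,-1)
ρ-cycle length = 2 (tail of 2 descent steps not counted)

2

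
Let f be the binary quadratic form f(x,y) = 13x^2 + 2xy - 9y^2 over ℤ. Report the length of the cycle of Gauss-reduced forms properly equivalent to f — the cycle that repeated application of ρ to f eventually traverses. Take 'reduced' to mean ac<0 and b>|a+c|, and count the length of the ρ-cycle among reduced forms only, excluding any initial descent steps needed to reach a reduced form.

D = 472, ⌊√D⌋ = 21
descent: ρ → (-9,16,6)  [lands on river]
river: ρ → (6,20,-3)
river: ρ → (-3,16,18)
river: ρ → (18,20,-1)
river: ρ → (-1,20,18)
river: ρ → (18,16,-3)
river: ρ → (-3,20,6)
river: ρ → (6,16,-9)
river: ρ → (-9,20,2)
river: ρ → (2,20,-9)
ρ-cycle length = 10 (tail of 1 descent step not counted)

10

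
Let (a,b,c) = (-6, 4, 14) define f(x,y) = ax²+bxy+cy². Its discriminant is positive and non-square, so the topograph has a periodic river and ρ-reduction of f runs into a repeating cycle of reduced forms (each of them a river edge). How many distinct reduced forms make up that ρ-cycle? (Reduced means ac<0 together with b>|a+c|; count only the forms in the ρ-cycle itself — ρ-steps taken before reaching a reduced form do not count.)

D = 352, ⌊√D⌋ = 18
descent: ρ → (14,-4,-6)
descent: ρ → (-6,16,4)  [lands on river]
river: ρ → (4,16,-6)
river: ρ → (-6,8,12)
river: ρ → (12,16,-2)
river: ρ → (-2,16,12)
river: ρ → (12,8,-6)
ρ-cycle length = 6 (tail of 2 descent steps not counted)

6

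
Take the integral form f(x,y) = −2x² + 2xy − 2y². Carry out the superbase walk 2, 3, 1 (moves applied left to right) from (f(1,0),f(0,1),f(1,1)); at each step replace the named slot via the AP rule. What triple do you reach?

start (-2,-2,-2) = (f(1,0),f(0,1),f(1,1))
replace slot 2: 2·((-2)+(-2)) − (-2) = -6 → (-2,-6,-2)
replace slot 3: 2·((-2)+(-6)) − (-2) = -14 → (-2,-6,-14)
replace slot 1: 2·((-6)+(-14)) − (-2) = -38 → (-38,-6,-14)

-38,-6,-14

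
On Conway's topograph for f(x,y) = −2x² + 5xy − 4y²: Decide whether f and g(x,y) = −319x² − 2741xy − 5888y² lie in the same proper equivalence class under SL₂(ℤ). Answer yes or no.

D₁ = -7, D₂ = -7
f is negative-definite; reduce −f:
−f: translate: b→-1 (≡-5 mod 4), so (2,-5,4)→(2,-1,1)
−f: flip: (2,-1,1)→(1,1,2)
−f: reduced (well bottom): (1,1,2) with a≤c, −a<b≤a
flip sign back: reduced form of f is (-1,-1,-2)
g is negative-definite; reduce −g:
−g: translate: b→189 (≡2741 mod 638), so (319,2741,5888)→(319,189,28)
−g: flip: (319,189,28)→(28,-189,319)
−g: translate: b→-21 (≡-189 mod 56), so (28,-189,319)→(28,-21,4)
−g: flip: (28,-21,4)→(4,21,28)
−g: translate: b→-3 (≡21 mod 8), so (4,21,28)→(4,-3,1)
−g: flip: (4,-3,1)→(1,3,4)
−g: translate: b→1 (≡3 mod 2), so (1,3,4)→(1,1,2)
−g: reduced (well bottom): (1,1,2) with a≤c, −a<b≤a
flip sign back: reduced form of g is (-1,-1,-2)
reduced forms (-1, -1, -2) vs (-1, -1, -2) ⇒ equivalent

yes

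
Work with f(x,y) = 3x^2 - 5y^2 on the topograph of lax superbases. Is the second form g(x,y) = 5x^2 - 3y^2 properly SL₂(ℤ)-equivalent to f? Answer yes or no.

D₁ = 60, D₂ = 60
river cycle of f (length 2): (3, 6, -2), (-2, 6, 3)
river cycle of g (length 2): (-3, 6, 2), (2, 6, -3)
cycles differ ⇒ inequivalent

no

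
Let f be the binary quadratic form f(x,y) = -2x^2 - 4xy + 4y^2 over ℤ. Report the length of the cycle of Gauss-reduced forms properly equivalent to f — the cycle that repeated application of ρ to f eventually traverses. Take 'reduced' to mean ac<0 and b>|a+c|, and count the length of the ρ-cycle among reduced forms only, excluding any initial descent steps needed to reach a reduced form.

D = 48, ⌊√D⌋ = 6
descent: ρ → (4,4,-2)  [lands on river]
river: ρ → (-2,4,4)
ρ-cycle length = 2 (tail of 1 descent step not counted)

2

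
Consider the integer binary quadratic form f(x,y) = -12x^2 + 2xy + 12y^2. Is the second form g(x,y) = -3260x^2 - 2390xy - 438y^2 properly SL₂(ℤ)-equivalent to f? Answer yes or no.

D₁ = 580, D₂ = 580
river cycle of f (length 6): (12, 22, -2), (-2, 22, 12), (12, 2, -12), (-12, 22, 2), (2, 22, -12), (-12, 2, 12)
river cycle of g (length 6): (2, 22, -12), (-12, 2, 12), (12, 22, -2), (-2, 22, 12), (12, 2, -12), (-12, 22, 2)
cycles coincide ⇒ equivalent

yes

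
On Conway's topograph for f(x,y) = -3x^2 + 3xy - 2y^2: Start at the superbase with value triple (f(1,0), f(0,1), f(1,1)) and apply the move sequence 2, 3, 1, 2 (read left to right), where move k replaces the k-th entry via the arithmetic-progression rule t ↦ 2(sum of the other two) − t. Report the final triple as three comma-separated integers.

start (-3,-2,-2) = (f(1,0),f(0,1),f(1,1))
replace slot 2: 2·((-3)+(-2)) − (-2) = -8 → (-3,-8,-2)
replace slot 3: 2·((-3)+(-8)) − (-2) = -20 → (-3,-8,-20)
replace slot 1: 2·((-8)+(-20)) − (-3) = -53 → (-53,-8,-20)
replace slot 2: 2·((-53)+(-20)) − (-8) = -138 → (-53,-138,-20)

-53,-138,-20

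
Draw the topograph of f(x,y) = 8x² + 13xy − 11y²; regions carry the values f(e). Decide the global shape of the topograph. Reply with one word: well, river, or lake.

D = b²−4ac = 13² − 4·8·(-11) = 521
D > 0 non-square ⇒ indefinite ⇒ periodic river

river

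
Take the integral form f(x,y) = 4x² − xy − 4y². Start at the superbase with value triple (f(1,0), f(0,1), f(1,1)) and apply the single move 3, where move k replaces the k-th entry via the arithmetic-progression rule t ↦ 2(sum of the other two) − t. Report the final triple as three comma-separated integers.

start (4,-4,-1) = (f(1,0),f(0,1),f(1,1))
replace slot 3: 2·(4+(-4)) − (-1) = 1 → (4,-4,1)

4,-4,1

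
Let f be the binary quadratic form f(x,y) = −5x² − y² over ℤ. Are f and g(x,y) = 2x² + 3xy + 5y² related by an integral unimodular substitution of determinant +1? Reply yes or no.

D₁ = -20, D₂ = -31
discriminants differ ⇒ not SL₂(ℤ)-equivalent

no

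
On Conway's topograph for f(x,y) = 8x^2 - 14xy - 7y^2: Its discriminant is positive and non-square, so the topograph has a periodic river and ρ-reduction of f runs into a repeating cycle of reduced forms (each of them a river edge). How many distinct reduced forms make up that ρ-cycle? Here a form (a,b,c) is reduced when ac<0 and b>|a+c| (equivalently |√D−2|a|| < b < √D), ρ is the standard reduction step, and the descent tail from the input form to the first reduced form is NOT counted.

D = 420, ⌊√D⌋ = 20
descent: ρ → (-7,14,8)  [lands on river]
river: ρ → (8,18,-3)
river: ρ → (-3,18,8)
river: ρ → (8,14,-7)
ρ-cycle length = 4 (tail of 1 descent step not counted)

4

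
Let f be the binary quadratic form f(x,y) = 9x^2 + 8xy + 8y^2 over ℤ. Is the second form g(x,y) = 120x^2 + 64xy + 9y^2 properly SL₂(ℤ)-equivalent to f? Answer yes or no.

D₁ = -224, D₂ = -224
f: flip: (9,8,8)→(8,-8,9)
f: translate: b→8 (≡-8 mod 16), so (8,-8,9)→(8,8,9)
f: reduced (well bottom): (8,8,9) with a≤c, −a<b≤a
g: flip: (120,64,9)→(9,-64,120)
g: translate: b→8 (≡-64 mod 18), so (9,-64,120)→(9,8,8)
g: flip: (9,8,8)→(8,-8,9)
g: translate: b→8 (≡-8 mod 16), so (8,-8,9)→(8,8,9)
g: reduced (well bottom): (8,8,9) with a≤c, −a<b≤a
reduced forms (8, 8, 9) vs (8, 8, 9) ⇒ equivalent

yes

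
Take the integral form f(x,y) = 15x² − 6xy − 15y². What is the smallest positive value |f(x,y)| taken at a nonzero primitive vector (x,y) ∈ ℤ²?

descent: ρ → (-15,6,15)  [lands on river]
river: ρ → (15,24,-6)
river: ρ → (-6,24,15)
river: ρ → (15,6,-15)
river: ρ → (-15,24,6)
river: ρ → (6,24,-15)
closes: descent 1, river 6
min |a| on river = 6

6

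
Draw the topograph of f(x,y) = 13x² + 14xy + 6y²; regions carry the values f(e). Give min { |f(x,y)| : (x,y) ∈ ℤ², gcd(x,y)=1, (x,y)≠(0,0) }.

translate: b→-12 (≡14 mod 26), so (13,14,6)→(13,-12,5)
flip: (13,-12,5)→(5,12,13)
translate: b→2 (≡12 mod 10), so (5,12,13)→(5,2,6)
reduced (well bottom): (5,2,6) with a≤c, −a<b≤a
well minimum = a = 5

5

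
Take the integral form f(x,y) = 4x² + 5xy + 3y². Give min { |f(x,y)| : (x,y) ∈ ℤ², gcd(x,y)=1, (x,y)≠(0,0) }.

translate: b→-3 (≡5 mod 8), so (4,5,3)→(4,-3,2)
flip: (4,-3,2)→(2,3,4)
translate: b→-1 (≡3 mod 4), so (2,3,4)→(2,-1,3)
reduced (well bottom): (2,-1,3) with a≤c, −a<b≤a
well minimum = a = 2

2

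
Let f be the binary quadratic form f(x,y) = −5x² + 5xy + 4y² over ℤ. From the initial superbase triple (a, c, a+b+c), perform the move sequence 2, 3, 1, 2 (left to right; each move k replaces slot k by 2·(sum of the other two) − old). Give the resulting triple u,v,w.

start (-5,4,4) = (f(1,0),f(0,1),f(1,1))
replace slot 2: 2·((-5)+4) − 4 = -6 → (-5,-6,4)
replace slot 3: 2·((-5)+(-6)) − 4 = -26 → (-5,-6,-26)
replace slot 1: 2·((-6)+(-26)) − (-5) = -59 → (-59,-6,-26)
replace slot 2: 2·((-59)+(-26)) − (-6) = -164 → (-59,-164,-26)

-59,-164,-26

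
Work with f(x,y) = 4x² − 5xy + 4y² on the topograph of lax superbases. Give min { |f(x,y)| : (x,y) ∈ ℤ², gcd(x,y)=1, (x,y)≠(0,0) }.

translate: b→3 (≡-5 mod 8), so (4,-5,4)→(4,3,3)
flip: (4,3,3)→(3,-3,4)
translate: b→3 (≡-3 mod 6), so (3,-3,4)→(3,3,4)
reduced (well bottom): (3,3,4) with a≤c, −a<b≤a
well minimum = a = 3

3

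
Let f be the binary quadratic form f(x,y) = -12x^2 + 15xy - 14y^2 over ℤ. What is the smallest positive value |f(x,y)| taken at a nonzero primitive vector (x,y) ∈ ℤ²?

translate: b→9 (≡-15 mod 24), so (12,-15,14)→(12,9,11)
flip: (12,9,11)→(11,-9,12)
reduced (well bottom): (11,-9,12) with a≤c, −a<b≤a
well minimum |f| = |-11| = 11 (negative-definite)

11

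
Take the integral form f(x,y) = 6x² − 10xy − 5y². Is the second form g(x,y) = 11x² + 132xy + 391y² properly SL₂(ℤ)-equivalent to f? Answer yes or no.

D₁ = 220, D₂ = 220
river cycle of f (length 4): (-5, 10, 6), (6, 14, -1), (-1, 14, 6), (6, 10, -5)
river cycle of g (length 4): (-5, 10, 6), (6, 14, -1), (-1, 14, 6), (6, 10, -5)
cycles coincide ⇒ equivalent

yes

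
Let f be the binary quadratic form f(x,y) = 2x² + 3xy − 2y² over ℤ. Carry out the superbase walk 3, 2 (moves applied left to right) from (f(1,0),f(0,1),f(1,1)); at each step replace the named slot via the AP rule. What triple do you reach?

start (2,-2,3) = (f(1,0),f(0,1),f(1,1))
replace slot 3: 2·(2+(-2)) − 3 = -3 → (2,-2,-3)
replace slot 2: 2·(2+(-3)) − (-2) = 0 → (2,0,-3)

2,0,-3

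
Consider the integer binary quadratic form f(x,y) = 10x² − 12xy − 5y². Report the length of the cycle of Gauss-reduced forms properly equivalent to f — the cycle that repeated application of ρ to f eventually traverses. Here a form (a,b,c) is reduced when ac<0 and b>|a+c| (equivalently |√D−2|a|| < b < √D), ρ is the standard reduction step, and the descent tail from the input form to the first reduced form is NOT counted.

D = 344, ⌊√D⌋ = 18
descent: ρ → (-5,12,10)  [lands on river]
river: ρ → (10,8,-7)
river: ρ → (-7,6,11)
river: ρ → (11,16,-2)
river: ρ → (-2,16,11)
river: ρ → (11,6,-7)
river: ρ → (-7,8,10)
river: ρ → (10,12,-5)
river: ρ → (-5,18,1)
river: ρ → (1,18,-5)
ρ-cycle length = 10 (tail of 1 descent step not counted)

10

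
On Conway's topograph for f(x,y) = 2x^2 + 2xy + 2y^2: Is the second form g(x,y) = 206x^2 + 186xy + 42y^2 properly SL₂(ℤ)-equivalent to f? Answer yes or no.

D₁ = -12, D₂ = -12
f: reduced (well bottom): (2,2,2) with a≤c, −a<b≤a
g: flip: (206,186,42)→(42,-186,206)
g: translate: b→-18 (≡-186 mod 84), so (42,-186,206)→(42,-18,2)
g: flip: (42,-18,2)→(2,18,42)
g: translate: b→2 (≡18 mod 4), so (2,18,42)→(2,2,2)
g: reduced (well bottom): (2,2,2) with a≤c, −a<b≤a
reduced forms (2, 2, 2) vs (2, 2, 2) ⇒ equivalent

yes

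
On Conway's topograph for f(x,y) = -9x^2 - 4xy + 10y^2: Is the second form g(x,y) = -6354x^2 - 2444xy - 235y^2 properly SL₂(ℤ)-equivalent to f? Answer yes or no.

D₁ = 376, D₂ = 376
river cycle of f (length 16): (10, 4, -9), (-9, 14, 5), (5, 16, -6), (-6, 8, 13), (13, 18, -1), (-1, 18, 13), (13, 8, -6), (-6, 16, 5), (5, 14, -9), (-9, 4, 10), … (6 more)
river cycle of g (length 16): (-9, 14, 5), (5, 16, -6), (-6, 8, 13), (13, 18, -1), (-1, 18, 13), (13, 8, -6), (-6, 16, 5), (5, 14, -9), (-9, 4, 10), (10, 16, -3), … (6 more)
cycles coincide ⇒ equivalent

yes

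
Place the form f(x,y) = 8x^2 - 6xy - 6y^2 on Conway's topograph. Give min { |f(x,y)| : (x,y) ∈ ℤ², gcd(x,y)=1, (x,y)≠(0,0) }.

descent: ρ → (-6,6,8)  [lands on river]
river: ρ → (8,10,-4)
river: ρ → (-4,14,2)
river: ρ → (2,14,-4)
river: ρ → (-4,10,8)
river: ρ → (8,6,-6)
closes: descent 1, river 6
min |a| on river = 2

2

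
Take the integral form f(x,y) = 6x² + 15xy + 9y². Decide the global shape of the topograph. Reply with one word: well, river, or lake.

D = b²−4ac = 15² − 4·6·9 = 9
D = 3² is a perfect square ⇒ form factors over ℤ ⇒ lakes

lake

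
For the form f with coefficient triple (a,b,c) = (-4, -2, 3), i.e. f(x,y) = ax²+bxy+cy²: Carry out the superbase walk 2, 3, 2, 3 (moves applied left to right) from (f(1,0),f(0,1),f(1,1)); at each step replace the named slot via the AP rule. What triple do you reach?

start (-4,3,-3) = (f(1,0),f(0,1),f(1,1))
replace slot 2: 2·((-4)+(-3)) − 3 = -17 → (-4,-17,-3)
replace slot 3: 2·((-4)+(-17)) − (-3) = -39 → (-4,-17,-39)
replace slot 2: 2·((-4)+(-39)) − (-17) = -69 → (-4,-69,-39)
replace slot 3: 2·((-4)+(-69)) − (-39) = -107 → (-4,-69,-107)

-4,-69,-107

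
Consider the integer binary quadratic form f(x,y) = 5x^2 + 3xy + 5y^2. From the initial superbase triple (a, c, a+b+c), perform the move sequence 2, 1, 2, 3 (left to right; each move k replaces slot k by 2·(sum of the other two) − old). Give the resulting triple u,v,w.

start (5,5,13) = (f(1,0),f(0,1),f(1,1))
replace slot 2: 2·(5+13) − 5 = 31 → (5,31,13)
replace slot 1: 2·(31+13) − 5 = 83 → (83,31,13)
replace slot 2: 2·(83+13) − 31 = 161 → (83,161,13)
replace slot 3: 2·(83+161) − 13 = 475 → (83,161,475)

83,161,475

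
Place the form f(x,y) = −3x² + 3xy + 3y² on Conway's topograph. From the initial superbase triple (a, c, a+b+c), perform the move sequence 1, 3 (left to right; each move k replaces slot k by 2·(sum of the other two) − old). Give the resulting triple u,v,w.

start (-3,3,3) = (f(1,0),f(0,1),f(1,1))
replace slot 1: 2·(3+3) − (-3) = 15 → (15,3,3)
replace slot 3: 2·(15+3) − 3 = 33 → (15,3,33)

15,3,33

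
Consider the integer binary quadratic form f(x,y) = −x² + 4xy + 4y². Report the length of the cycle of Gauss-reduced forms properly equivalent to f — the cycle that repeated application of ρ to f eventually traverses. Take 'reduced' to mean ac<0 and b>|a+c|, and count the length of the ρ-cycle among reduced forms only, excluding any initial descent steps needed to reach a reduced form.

D = 32, ⌊√D⌋ = 5
river: ρ → (4,4,-1)
river: ρ → (-1,4,4)
ρ-cycle length = 2 (tail of 0 descent steps not counted)

2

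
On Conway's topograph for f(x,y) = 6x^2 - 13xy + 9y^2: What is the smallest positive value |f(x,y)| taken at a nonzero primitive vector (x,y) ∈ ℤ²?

translate: b→-1 (≡-13 mod 12), so (6,-13,9)→(6,-1,2)
flip: (6,-1,2)→(2,1,6)
reduced (well bottom): (2,1,6) with a≤c, −a<b≤a
well minimum = a = 2

2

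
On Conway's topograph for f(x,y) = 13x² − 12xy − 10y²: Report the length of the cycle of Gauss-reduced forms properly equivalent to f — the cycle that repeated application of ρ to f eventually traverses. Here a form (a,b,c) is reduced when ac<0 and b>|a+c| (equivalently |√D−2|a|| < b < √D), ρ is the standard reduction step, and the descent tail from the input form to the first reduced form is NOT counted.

D = 664, ⌊√D⌋ = 25
descent: ρ → (-10,12,13)  [lands on river]
river: ρ → (13,14,-9)
river: ρ → (-9,22,5)
river: ρ → (5,18,-17)
river: ρ → (-17,16,6)
river: ρ → (6,20,-11)
river: ρ → (-11,24,2)
river: ρ → (2,24,-11)
river: ρ → (-11,20,6)
river: ρ → (6,16,-17)
river: ρ → (-17,18,5)
river: ρ → (5,22,-9)
river: ρ → (-9,14,13)
river: ρ → (13,12,-10)
river: ρ → (-10,8,15)
river: ρ → (15,22,-3)
river: ρ → (-3,20,22)
river: ρ → (22,24,-1)
river: ρ → (-1,24,22)
river: ρ → (22,20,-3)
river: ρ → (-3,22,15)
river: ρ → (15,8,-10)
ρ-cycle length = 22 (tail of 1 descent step not counted)

22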